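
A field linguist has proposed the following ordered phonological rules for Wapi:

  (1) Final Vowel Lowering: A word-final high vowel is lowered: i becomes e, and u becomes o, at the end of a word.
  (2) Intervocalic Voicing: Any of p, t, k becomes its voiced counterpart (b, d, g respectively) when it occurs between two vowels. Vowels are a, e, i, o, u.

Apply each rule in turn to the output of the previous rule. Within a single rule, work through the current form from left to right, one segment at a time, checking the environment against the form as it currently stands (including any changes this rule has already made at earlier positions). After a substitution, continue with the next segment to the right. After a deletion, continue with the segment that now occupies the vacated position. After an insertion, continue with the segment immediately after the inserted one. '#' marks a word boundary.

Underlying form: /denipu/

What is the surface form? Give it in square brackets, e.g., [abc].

(1) Final Vowel Lowering: [denipu] → [denipo]
(2) Intervocalic Voicing: [denipo] → [denibo]

[denibo]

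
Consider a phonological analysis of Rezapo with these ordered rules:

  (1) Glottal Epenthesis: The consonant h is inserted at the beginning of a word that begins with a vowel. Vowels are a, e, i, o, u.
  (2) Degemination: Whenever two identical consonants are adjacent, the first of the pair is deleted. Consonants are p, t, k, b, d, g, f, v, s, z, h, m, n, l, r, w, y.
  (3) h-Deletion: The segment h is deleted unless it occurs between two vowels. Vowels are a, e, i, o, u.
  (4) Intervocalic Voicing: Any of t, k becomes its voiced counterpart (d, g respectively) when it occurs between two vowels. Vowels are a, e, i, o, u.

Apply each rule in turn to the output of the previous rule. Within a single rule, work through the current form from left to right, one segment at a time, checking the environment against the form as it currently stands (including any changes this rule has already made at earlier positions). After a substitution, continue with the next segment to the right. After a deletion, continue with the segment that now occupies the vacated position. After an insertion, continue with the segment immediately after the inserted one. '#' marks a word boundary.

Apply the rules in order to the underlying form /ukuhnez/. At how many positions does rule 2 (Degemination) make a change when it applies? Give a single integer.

(1) Glottal Epenthesis: [ukuhnez] → [hukuhnez]
(2) Degemination: no change — [hukuhnez]
(3) h-Deletion: [hukuhnez] → [ukunez]
(4) Intervocalic Voicing: [ukunez] → [ugunez]
Rule 2 changed 0 position(s).

0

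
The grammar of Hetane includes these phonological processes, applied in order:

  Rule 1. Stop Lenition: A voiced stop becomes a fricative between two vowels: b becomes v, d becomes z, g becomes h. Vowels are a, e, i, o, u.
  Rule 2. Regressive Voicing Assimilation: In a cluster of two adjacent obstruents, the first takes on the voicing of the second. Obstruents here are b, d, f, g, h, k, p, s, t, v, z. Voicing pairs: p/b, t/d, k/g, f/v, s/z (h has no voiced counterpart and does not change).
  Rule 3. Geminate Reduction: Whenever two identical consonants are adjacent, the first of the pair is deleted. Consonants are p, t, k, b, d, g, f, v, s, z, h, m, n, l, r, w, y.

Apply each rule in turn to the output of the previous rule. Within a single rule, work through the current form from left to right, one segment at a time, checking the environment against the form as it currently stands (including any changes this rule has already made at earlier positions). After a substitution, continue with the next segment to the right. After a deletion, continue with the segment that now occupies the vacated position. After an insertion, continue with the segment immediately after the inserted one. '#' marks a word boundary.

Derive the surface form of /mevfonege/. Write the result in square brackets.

[mefonehe]

Rule 1 Stop Lenition: [mevfonege] → [mevfonehe]
Rule 2 Regressive Voicing Assimilation: [mevfonehe] → [meffonehe]
Rule 3 Geminate Reduction: [meffonehe] → [mefonehe]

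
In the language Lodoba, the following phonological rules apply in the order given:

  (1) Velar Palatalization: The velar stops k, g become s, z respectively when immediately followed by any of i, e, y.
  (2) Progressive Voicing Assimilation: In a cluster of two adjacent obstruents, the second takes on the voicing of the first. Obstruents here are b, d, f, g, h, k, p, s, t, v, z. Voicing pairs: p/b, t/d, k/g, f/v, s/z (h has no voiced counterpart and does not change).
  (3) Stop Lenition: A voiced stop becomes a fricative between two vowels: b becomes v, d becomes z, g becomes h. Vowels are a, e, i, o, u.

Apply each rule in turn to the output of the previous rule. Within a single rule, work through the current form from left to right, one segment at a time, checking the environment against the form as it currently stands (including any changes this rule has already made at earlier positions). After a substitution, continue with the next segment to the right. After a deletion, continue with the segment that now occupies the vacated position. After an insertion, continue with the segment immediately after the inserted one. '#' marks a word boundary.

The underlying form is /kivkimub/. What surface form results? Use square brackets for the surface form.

(1) Velar Palatalization: [kivkimub] → [sivsimub]
(2) Progressive Voicing Assimilation: [sivsimub] → [sivzimub]
(3) Stop Lenition: no change — [sivzimub]

[sivzimub]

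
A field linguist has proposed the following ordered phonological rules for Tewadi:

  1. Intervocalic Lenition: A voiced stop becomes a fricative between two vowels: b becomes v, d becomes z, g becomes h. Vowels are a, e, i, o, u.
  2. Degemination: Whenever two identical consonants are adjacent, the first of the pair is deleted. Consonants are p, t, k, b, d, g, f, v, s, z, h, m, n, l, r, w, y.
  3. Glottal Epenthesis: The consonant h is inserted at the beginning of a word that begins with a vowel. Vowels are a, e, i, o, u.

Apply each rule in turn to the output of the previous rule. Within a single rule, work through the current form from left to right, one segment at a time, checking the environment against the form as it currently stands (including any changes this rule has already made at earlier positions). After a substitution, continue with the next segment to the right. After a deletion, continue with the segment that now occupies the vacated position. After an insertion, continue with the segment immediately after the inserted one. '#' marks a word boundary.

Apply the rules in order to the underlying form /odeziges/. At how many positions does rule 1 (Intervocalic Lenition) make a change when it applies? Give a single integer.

1 Intervocalic Lenition: [odeziges] → [ozezihes]
2 Degemination: no change — [ozezihes]
3 Glottal Epenthesis: [ozezihes] → [hozezihes]
Rule 1 changed 2 position(s).

2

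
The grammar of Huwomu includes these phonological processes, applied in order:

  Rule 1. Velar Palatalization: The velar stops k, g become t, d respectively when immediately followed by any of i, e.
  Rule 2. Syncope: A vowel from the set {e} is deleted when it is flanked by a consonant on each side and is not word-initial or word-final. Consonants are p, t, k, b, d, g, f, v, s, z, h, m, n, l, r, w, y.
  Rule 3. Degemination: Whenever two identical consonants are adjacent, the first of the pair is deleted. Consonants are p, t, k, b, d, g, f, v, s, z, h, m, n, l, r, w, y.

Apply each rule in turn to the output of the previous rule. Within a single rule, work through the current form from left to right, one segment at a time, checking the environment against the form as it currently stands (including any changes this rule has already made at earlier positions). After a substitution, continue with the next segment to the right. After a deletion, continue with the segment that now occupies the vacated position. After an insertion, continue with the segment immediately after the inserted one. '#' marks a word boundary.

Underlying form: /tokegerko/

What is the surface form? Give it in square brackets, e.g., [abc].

[totdrko]

Rule 1 Velar Palatalization: [tokegerko] → [totederko]
Rule 2 Syncope: [totederko] → [totdrko]
Rule 3 Degemination: no change — [totdrko]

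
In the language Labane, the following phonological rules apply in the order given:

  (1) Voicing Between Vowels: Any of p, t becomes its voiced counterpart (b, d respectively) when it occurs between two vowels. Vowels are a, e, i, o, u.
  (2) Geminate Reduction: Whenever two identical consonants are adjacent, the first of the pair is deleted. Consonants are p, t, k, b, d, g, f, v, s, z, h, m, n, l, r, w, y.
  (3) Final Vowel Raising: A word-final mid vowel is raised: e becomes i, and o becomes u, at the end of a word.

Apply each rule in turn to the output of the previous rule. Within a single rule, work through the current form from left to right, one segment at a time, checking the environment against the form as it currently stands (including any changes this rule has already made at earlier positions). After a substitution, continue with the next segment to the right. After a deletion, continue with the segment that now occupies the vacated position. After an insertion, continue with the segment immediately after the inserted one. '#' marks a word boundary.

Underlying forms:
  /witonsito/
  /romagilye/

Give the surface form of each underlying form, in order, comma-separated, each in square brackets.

[widonsidu], [romagilyi]

/witonsito/:
  (1) Voicing Between Vowels: [witonsito] → [widonsido]
  (2) Geminate Reduction: no change — [widonsido]
  (3) Final Vowel Raising: [widonsido] → [widonsidu]
/romagilye/:
  (1) Voicing Between Vowels: no change — [romagilye]
  (2) Geminate Reduction: no change — [romagilye]
  (3) Final Vowel Raising: [romagilye] → [romagilyi]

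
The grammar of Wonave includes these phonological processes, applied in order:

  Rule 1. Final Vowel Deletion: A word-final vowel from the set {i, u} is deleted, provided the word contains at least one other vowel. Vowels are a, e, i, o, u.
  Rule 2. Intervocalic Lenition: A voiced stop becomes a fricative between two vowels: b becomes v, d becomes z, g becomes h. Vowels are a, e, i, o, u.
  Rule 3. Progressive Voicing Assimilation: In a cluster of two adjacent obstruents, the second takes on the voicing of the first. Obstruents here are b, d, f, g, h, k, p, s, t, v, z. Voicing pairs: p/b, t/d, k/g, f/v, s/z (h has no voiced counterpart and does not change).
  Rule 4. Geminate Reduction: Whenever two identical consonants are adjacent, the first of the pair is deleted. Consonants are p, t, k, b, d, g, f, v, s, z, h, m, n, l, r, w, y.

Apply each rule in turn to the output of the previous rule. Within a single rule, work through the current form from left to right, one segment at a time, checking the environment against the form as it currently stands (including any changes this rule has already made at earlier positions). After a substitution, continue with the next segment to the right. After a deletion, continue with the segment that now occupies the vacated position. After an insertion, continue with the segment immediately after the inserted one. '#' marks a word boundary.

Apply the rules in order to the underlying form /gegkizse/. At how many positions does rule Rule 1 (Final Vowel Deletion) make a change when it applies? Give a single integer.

0

Rule 1 Final Vowel Deletion: no change — [gegkizse]
Rule 2 Intervocalic Lenition: no change — [gegkizse]
Rule 3 Progressive Voicing Assimilation: [gegkizse] → [geggizze]
Rule 4 Geminate Reduction: [geggizze] → [gegize]
Rule Rule 1 changed 0 position(s).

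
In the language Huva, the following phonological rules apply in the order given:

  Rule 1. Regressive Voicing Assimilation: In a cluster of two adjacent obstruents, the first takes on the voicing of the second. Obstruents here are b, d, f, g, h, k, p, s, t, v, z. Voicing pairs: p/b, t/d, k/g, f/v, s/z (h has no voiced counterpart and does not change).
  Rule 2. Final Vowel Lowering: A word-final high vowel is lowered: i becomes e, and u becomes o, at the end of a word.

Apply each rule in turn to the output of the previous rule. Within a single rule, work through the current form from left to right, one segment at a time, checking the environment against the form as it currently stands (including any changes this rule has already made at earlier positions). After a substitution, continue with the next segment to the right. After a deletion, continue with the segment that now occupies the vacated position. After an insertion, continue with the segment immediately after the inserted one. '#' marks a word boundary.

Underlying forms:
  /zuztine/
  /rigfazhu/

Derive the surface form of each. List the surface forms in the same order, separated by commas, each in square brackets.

[zustine], [rikfasho]

/zuztine/:
  Rule 1 Regressive Voicing Assimilation: [zuztine] → [zustine]
  Rule 2 Final Vowel Lowering: no change — [zustine]
/rigfazhu/:
  Rule 1 Regressive Voicing Assimilation: [rigfazhu] → [rikfashu]
  Rule 2 Final Vowel Lowering: [rikfashu] → [rikfasho]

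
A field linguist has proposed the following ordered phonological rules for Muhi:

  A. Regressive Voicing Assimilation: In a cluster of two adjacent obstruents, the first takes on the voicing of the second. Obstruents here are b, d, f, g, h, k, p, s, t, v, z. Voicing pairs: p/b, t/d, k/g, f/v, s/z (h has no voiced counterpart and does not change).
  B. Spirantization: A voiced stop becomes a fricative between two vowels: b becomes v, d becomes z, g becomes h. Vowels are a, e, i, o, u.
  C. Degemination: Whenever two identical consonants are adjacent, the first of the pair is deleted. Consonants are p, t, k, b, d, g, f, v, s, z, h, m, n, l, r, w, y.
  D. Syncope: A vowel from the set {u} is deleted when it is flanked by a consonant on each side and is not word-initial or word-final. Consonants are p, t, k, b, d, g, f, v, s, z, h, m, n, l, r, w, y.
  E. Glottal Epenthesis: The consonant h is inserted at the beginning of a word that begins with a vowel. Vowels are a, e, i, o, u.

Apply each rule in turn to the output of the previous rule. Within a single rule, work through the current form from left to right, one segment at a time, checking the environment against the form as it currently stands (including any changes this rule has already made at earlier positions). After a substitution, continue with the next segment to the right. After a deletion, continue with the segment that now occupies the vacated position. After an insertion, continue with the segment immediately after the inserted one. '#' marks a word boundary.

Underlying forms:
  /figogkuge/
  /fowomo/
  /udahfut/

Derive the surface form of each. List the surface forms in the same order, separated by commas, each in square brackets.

[fihokhe], [fowomo], [huzahft]

/figogkuge/:
  A Regressive Voicing Assimilation: [figogkuge] → [figokkuge]
  B Spirantization: [figokkuge] → [fihokkuhe]
  C Degemination: [fihokkuhe] → [fihokuhe]
  D Syncope: [fihokuhe] → [fihokhe]
  E Glottal Epenthesis: no change — [fihokhe]
/fowomo/:
  A Regressive Voicing Assimilation: no change — [fowomo]
  B Spirantization: no change — [fowomo]
  C Degemination: no change — [fowomo]
  D Syncope: no change — [fowomo]
  E Glottal Epenthesis: no change — [fowomo]
/udahfut/:
  A Regressive Voicing Assimilation: no change — [udahfut]
  B Spirantization: [udahfut] → [uzahfut]
  C Degemination: no change — [uzahfut]
  D Syncope: [uzahfut] → [uzahft]
  E Glottal Epenthesis: [uzahft] → [huzahft]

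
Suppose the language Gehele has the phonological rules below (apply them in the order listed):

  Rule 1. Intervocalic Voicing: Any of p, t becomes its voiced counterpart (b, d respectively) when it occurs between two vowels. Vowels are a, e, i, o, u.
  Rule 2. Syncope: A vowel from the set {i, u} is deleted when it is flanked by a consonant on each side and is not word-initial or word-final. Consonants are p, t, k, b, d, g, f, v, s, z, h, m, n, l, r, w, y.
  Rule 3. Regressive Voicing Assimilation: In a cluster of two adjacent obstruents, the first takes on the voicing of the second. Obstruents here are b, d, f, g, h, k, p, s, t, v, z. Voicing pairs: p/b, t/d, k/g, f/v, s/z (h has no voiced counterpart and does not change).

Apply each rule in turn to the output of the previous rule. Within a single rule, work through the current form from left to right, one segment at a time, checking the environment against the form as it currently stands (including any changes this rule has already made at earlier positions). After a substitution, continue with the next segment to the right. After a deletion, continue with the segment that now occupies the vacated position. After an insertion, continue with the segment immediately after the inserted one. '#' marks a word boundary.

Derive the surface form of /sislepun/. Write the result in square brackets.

[sslebn]

Rule 1 Intervocalic Voicing: [sislepun] → [sislebun]
Rule 2 Syncope: [sislebun] → [sslebn]
Rule 3 Regressive Voicing Assimilation: no change — [sslebn]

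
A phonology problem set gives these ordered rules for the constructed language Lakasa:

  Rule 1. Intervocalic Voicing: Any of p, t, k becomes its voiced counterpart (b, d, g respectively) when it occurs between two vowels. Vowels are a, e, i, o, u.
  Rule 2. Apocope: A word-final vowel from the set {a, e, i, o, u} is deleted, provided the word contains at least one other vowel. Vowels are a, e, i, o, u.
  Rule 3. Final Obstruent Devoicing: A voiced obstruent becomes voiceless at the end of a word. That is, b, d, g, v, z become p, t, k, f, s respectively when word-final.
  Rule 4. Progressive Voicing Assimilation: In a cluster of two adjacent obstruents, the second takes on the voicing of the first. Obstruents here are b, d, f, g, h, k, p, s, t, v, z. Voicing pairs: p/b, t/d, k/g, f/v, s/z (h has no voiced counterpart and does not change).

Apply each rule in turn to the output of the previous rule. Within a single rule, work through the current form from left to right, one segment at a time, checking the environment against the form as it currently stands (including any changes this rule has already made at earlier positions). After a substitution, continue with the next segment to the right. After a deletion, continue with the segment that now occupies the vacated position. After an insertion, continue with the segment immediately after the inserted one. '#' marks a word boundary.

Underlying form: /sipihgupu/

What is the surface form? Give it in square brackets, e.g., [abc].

Rule 1 Intervocalic Voicing: [sipihgupu] → [sibihgubu]
Rule 2 Apocope: [sibihgubu] → [sibihgub]
Rule 3 Final Obstruent Devoicing: [sibihgub] → [sibihgup]
Rule 4 Progressive Voicing Assimilation: [sibihgup] → [sibihkup]

[sibihkup]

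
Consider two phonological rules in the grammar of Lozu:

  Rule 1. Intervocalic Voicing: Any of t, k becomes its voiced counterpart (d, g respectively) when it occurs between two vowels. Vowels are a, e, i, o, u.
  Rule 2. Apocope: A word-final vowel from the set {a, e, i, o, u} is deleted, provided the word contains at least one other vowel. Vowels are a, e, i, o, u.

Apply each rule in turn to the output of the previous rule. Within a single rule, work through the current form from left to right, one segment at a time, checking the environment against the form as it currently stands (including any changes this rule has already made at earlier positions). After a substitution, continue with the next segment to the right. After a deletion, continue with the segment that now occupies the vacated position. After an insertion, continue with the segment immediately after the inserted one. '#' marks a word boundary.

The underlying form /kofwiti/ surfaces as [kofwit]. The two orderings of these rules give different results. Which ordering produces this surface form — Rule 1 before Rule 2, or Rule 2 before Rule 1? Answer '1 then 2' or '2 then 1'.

Order 1 then 2:
  1 Intervocalic Voicing: [kofwiti] → [kofwidi]
  2 Apocope: [kofwidi] → [kofwid]
  result: [kofwid]
Order 2 then 1:
  2 Apocope: [kofwiti] → [kofwit]
  1 Intervocalic Voicing: no change — [kofwit]
  result: [kofwit]

2 then 1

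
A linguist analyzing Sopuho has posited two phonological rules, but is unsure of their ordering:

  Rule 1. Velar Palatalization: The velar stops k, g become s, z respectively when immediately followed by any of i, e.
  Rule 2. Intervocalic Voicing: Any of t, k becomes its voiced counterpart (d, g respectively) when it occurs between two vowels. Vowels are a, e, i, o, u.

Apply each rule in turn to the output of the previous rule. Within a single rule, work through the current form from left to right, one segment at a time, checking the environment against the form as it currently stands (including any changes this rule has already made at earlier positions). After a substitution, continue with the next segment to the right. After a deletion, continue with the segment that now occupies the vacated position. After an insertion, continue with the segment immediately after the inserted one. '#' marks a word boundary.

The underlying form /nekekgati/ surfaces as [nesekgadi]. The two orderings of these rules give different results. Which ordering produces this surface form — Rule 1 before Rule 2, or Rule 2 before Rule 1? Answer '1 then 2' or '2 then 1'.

Order 1 then 2:
  1 Velar Palatalization: [nekekgati] → [nesekgati]
  2 Intervocalic Voicing: [nesekgati] → [nesekgadi]
  result: [nesekgadi]
Order 2 then 1:
  2 Intervocalic Voicing: [nekekgati] → [negekgadi]
  1 Velar Palatalization: [negekgadi] → [nezekgadi]
  result: [nezekgadi]

1 then 2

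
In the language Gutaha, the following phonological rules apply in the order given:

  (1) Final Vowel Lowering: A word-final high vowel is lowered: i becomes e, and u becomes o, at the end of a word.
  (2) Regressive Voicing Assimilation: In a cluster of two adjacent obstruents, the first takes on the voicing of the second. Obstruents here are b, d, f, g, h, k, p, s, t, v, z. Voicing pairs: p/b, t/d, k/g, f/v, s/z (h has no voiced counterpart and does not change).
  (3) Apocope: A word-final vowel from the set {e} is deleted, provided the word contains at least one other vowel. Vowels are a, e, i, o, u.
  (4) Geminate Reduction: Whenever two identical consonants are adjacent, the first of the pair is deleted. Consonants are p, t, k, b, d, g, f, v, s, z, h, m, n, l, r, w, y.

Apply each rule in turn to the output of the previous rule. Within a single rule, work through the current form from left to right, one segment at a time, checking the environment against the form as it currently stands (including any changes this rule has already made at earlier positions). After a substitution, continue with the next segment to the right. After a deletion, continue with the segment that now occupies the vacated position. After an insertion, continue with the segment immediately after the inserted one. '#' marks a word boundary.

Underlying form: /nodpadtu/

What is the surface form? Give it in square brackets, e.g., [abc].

(1) Final Vowel Lowering: [nodpadtu] → [nodpadto]
(2) Regressive Voicing Assimilation: [nodpadto] → [notpatto]
(3) Apocope: no change — [notpatto]
(4) Geminate Reduction: [notpatto] → [notpato]

[notpato]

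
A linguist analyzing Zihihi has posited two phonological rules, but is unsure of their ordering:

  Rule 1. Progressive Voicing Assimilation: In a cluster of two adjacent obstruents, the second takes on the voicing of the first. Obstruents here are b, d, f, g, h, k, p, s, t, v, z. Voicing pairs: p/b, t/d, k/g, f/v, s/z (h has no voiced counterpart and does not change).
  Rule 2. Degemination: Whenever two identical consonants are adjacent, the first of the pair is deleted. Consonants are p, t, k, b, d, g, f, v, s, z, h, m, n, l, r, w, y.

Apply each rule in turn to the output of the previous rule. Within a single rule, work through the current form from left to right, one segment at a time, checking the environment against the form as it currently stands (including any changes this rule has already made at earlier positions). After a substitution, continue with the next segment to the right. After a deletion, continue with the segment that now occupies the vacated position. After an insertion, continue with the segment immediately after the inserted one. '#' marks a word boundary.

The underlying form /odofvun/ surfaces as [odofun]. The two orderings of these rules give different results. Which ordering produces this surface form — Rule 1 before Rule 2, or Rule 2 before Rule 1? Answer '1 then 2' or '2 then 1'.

1 then 2

Order 1 then 2:
  1 Progressive Voicing Assimilation: [odofvun] → [odoffun]
  2 Degemination: [odoffun] → [odofun]
  result: [odofun]
Order 2 then 1:
  2 Degemination: no change — [odofvun]
  1 Progressive Voicing Assimilation: [odofvun] → [odoffun]
  result: [odoffun]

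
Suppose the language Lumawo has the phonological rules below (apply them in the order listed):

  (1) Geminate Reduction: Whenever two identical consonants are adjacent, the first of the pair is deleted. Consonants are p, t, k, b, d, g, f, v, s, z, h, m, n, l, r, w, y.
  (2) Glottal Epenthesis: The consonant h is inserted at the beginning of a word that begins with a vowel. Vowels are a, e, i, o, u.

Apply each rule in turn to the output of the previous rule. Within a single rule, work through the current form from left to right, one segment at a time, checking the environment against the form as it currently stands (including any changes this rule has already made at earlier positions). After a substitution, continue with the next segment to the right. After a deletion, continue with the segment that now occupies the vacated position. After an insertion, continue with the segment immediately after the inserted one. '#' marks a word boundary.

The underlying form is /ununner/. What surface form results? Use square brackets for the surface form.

[hununer]

(1) Geminate Reduction: [ununner] → [ununer]
(2) Glottal Epenthesis: [ununer] → [hununer]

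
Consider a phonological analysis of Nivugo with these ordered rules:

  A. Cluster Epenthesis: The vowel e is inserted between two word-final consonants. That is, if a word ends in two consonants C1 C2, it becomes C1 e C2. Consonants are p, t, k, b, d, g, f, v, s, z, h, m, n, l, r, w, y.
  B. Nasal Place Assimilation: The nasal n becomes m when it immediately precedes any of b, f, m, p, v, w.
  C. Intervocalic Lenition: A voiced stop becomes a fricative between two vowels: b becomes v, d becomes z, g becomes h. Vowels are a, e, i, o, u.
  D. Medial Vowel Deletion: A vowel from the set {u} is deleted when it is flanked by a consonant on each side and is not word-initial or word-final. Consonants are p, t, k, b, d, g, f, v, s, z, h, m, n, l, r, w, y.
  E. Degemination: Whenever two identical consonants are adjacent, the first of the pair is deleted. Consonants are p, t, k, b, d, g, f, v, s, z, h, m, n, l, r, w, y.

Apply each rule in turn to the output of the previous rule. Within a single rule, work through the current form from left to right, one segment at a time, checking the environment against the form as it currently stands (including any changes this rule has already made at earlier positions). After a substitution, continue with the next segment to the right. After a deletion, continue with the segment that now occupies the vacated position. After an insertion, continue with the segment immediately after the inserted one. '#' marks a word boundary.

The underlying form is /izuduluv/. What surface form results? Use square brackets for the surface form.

[izlv]

A Cluster Epenthesis: no change — [izuduluv]
B Nasal Place Assimilation: no change — [izuduluv]
C Intervocalic Lenition: [izuduluv] → [izuzuluv]
D Medial Vowel Deletion: [izuzuluv] → [izzlv]
E Degemination: [izzlv] → [izlv]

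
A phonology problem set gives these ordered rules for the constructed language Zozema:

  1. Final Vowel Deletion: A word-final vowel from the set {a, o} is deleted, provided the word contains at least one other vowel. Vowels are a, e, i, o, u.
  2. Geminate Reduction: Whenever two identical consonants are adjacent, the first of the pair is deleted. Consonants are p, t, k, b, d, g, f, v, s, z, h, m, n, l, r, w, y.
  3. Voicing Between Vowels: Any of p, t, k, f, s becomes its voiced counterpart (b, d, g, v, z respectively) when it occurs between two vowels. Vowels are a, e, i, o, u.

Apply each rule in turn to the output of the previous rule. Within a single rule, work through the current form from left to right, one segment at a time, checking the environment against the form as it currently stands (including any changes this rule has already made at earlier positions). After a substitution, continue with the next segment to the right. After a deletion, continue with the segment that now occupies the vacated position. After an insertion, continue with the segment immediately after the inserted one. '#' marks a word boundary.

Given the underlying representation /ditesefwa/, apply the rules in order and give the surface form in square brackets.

[didezefw]

1 Final Vowel Deletion: [ditesefwa] → [ditesefw]
2 Geminate Reduction: no change — [ditesefw]
3 Voicing Between Vowels: [ditesefw] → [didezefw]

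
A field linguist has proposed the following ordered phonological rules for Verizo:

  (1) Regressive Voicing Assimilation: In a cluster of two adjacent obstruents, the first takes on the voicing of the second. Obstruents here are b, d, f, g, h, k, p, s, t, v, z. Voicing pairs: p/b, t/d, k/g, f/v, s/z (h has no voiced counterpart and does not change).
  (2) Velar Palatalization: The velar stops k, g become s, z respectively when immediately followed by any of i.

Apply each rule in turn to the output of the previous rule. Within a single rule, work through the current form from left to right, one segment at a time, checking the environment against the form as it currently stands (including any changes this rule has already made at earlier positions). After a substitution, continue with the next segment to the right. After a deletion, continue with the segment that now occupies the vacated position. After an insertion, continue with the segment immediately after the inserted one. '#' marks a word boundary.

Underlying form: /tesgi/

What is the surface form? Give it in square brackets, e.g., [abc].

(1) Regressive Voicing Assimilation: [tesgi] → [tezgi]
(2) Velar Palatalization: [tezgi] → [tezzi]

[tezzi]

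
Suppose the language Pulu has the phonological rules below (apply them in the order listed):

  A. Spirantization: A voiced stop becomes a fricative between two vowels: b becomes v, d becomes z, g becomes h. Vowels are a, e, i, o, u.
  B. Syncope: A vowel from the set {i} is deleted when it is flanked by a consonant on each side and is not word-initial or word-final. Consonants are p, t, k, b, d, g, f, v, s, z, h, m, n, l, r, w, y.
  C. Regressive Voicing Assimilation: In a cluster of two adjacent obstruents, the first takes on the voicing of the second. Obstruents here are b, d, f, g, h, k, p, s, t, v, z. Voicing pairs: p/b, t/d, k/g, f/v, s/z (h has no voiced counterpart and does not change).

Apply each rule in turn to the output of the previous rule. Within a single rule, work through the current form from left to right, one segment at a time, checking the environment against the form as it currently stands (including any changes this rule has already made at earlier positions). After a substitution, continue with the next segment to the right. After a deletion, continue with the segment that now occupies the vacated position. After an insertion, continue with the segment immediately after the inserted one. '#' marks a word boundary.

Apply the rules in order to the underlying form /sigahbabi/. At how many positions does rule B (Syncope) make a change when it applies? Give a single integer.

A Spirantization: [sigahbabi] → [sihahbavi]
B Syncope: [sihahbavi] → [shahbavi]
C Regressive Voicing Assimilation: no change — [shahbavi]
Rule B changed 1 position(s).

1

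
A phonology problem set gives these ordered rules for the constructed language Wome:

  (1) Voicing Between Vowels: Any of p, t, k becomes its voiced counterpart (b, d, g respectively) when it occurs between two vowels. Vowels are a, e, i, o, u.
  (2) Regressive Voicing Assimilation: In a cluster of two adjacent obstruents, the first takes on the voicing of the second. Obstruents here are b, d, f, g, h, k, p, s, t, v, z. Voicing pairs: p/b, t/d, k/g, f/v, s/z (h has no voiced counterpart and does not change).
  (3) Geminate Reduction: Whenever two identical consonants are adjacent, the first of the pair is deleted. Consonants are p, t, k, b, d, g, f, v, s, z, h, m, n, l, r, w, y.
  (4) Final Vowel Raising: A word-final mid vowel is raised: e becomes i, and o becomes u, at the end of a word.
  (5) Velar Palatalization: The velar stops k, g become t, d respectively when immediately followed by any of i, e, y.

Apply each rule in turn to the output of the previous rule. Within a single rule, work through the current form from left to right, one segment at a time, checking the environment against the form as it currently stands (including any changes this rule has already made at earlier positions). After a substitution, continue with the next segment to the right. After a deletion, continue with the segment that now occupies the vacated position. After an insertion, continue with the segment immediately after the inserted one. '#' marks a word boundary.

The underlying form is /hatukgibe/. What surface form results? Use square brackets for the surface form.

(1) Voicing Between Vowels: [hatukgibe] → [hadukgibe]
(2) Regressive Voicing Assimilation: [hadukgibe] → [haduggibe]
(3) Geminate Reduction: [haduggibe] → [hadugibe]
(4) Final Vowel Raising: [hadugibe] → [hadugibi]
(5) Velar Palatalization: [hadugibi] → [hadudibi]

[hadudibi]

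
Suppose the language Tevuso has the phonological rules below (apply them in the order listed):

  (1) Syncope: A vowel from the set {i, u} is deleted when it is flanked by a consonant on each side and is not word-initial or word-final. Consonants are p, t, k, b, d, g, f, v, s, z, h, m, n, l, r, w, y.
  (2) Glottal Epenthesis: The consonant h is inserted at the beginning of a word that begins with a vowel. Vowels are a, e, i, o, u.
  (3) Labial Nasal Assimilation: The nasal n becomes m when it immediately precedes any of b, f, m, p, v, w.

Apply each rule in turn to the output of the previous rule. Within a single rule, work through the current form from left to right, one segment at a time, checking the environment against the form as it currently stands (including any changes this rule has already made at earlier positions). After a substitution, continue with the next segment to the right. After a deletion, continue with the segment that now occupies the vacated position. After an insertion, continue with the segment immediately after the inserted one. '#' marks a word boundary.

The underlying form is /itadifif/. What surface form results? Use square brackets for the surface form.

(1) Syncope: [itadifif] → [itadff]
(2) Glottal Epenthesis: [itadff] → [hitadff]
(3) Labial Nasal Assimilation: no change — [hitadff]

[hitadff]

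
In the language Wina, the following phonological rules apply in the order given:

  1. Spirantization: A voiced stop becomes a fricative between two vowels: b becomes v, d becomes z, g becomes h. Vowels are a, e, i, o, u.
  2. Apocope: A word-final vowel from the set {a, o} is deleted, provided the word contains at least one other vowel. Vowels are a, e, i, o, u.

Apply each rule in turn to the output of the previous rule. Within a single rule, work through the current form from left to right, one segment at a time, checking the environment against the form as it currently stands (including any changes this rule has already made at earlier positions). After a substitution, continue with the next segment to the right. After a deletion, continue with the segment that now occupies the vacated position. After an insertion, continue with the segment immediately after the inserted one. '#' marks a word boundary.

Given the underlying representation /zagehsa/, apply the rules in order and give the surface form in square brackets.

[zahehs]

1 Spirantization: [zagehsa] → [zahehsa]
2 Apocope: [zahehsa] → [zahehs]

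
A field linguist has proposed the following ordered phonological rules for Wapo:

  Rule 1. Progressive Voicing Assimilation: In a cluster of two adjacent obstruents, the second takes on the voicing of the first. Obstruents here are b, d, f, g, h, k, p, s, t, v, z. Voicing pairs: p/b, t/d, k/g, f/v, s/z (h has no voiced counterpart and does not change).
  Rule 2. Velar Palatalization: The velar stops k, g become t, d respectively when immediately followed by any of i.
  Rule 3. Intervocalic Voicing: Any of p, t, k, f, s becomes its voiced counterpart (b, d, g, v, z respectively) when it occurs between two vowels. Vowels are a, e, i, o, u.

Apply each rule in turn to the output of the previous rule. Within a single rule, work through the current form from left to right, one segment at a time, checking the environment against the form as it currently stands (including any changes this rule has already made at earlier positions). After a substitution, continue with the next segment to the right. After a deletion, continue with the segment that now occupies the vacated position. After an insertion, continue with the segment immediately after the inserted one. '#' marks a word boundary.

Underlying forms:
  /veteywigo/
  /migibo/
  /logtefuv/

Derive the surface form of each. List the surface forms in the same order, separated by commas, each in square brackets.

[vedeywigo], [midibo], [logdevuv]

/veteywigo/:
  Rule 1 Progressive Voicing Assimilation: no change — [veteywigo]
  Rule 2 Velar Palatalization: no change — [veteywigo]
  Rule 3 Intervocalic Voicing: [veteywigo] → [vedeywigo]
/migibo/:
  Rule 1 Progressive Voicing Assimilation: no change — [migibo]
  Rule 2 Velar Palatalization: [migibo] → [midibo]
  Rule 3 Intervocalic Voicing: no change — [midibo]
/logtefuv/:
  Rule 1 Progressive Voicing Assimilation: [logtefuv] → [logdefuv]
  Rule 2 Velar Palatalization: no change — [logdefuv]
  Rule 3 Intervocalic Voicing: [logdefuv] → [logdevuv]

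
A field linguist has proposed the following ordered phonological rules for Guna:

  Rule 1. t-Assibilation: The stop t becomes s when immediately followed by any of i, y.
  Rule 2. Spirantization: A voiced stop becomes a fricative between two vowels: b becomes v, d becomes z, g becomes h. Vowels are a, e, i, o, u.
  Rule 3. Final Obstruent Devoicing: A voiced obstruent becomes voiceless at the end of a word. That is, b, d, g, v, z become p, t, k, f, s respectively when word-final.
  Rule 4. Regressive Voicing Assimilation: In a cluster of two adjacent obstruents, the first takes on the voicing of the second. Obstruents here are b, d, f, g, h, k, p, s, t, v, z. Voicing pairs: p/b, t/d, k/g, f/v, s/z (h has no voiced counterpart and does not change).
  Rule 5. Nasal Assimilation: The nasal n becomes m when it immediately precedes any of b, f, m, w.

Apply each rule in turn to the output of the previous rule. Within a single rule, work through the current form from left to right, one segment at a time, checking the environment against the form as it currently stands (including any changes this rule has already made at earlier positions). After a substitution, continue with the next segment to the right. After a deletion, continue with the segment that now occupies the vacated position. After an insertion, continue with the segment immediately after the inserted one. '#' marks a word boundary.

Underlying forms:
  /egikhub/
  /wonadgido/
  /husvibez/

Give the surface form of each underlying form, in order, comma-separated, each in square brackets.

[ehikhup], [wonadgizo], [huzvives]

/egikhub/:
  Rule 1 t-Assibilation: no change — [egikhub]
  Rule 2 Spirantization: [egikhub] → [ehikhub]
  Rule 3 Final Obstruent Devoicing: [ehikhub] → [ehikhup]
  Rule 4 Regressive Voicing Assimilation: no change — [ehikhup]
  Rule 5 Nasal Assimilation: no change — [ehikhup]
/wonadgido/:
  Rule 1 t-Assibilation: no change — [wonadgido]
  Rule 2 Spirantization: [wonadgido] → [wonadgizo]
  Rule 3 Final Obstruent Devoicing: no change — [wonadgizo]
  Rule 4 Regressive Voicing Assimilation: no change — [wonadgizo]
  Rule 5 Nasal Assimilation: no change — [wonadgizo]
/husvibez/:
  Rule 1 t-Assibilation: no change — [husvibez]
  Rule 2 Spirantization: [husvibez] → [husvivez]
  Rule 3 Final Obstruent Devoicing: [husvivez] → [husvives]
  Rule 4 Regressive Voicing Assimilation: [husvives] → [huzvives]
  Rule 5 Nasal Assimilation: no change — [huzvives]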